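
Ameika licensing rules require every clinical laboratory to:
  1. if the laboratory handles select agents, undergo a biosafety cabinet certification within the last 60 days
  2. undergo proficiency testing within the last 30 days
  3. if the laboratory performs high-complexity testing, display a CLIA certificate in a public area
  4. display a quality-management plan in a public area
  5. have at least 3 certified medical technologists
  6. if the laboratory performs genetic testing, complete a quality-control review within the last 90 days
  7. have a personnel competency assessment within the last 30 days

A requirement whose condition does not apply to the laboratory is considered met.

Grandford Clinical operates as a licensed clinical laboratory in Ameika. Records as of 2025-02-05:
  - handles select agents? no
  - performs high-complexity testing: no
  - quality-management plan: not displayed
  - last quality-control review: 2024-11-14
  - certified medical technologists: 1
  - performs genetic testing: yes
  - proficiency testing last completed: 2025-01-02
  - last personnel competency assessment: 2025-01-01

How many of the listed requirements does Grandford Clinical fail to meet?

1. condition 'handles select agents' does not hold → requirement n/a → met
2. proficiency testing 34 days ago vs limit 30 → not met
3. condition 'performs high-complexity testing' does not hold → requirement n/a → met
4. quality-management plan absent → not met
5. certified medical technologists 1 < 3 → not met
6. condition 'performs genetic testing' holds; quality-control review 83 days ago vs limit 90 → met
7. personnel competency assessment 35 days ago vs limit 30 → not met
Not met: 4 of 7

4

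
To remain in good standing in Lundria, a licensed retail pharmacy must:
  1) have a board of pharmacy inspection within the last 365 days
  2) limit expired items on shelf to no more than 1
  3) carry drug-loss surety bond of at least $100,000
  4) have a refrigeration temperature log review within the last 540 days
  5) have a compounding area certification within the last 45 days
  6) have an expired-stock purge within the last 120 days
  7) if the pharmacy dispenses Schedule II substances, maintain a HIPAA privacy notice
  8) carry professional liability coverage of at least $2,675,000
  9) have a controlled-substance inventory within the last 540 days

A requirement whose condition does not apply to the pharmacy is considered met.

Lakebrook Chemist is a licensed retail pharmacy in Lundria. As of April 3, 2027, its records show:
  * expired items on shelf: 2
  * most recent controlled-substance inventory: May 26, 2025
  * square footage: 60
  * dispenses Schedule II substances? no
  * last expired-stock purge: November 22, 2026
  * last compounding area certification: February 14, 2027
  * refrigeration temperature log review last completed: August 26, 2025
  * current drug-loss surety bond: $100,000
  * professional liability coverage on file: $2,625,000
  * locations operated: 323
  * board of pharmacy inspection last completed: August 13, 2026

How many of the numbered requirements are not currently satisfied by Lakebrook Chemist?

1. board of pharmacy inspection 233 days ago vs limit 365 → met
2. expired items on shelf 2 > 1 → not met
3. drug-loss surety bond $100,000 ≥ $100,000 → met
4. refrigeration temperature log review 585 days ago vs limit 540 → not met
5. compounding area certification 48 days ago vs limit 45 → not met
6. expired-stock purge 132 days ago vs limit 120 → not met
7. condition 'dispenses Schedule II substances' does not hold → requirement n/a → met
8. professional liability coverage $2,625,000 < $2,675,000 → not met
9. controlled-substance inventory 677 days ago vs limit 540 → not met
Not met: 6 of 9

6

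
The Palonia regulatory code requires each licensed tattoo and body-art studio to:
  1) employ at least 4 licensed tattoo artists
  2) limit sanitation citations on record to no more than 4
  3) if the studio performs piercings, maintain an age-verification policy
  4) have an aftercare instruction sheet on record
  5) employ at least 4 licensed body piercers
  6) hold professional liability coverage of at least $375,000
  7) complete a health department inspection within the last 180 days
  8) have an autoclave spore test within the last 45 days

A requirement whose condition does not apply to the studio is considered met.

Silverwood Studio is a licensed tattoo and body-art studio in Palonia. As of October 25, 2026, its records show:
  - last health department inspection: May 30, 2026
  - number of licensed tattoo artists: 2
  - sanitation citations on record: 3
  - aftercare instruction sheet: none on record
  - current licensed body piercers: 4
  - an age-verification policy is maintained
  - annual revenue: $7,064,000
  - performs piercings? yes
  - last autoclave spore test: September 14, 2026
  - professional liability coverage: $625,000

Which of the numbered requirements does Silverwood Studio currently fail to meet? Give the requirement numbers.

1. licensed tattoo artists 2 < 4 → not met
2. sanitation citations on record 3 ≤ 4 → met
3. condition 'performs piercings' holds; age-verification policy present → met
4. aftercare instruction sheet absent → not met
5. licensed body piercers 4 ≥ 4 → met
6. professional liability coverage $625,000 ≥ $375,000 → met
7. health department inspection 148 days ago vs limit 180 → met
8. autoclave spore test 41 days ago vs limit 45 → met
Not met: 1, 4

1, 4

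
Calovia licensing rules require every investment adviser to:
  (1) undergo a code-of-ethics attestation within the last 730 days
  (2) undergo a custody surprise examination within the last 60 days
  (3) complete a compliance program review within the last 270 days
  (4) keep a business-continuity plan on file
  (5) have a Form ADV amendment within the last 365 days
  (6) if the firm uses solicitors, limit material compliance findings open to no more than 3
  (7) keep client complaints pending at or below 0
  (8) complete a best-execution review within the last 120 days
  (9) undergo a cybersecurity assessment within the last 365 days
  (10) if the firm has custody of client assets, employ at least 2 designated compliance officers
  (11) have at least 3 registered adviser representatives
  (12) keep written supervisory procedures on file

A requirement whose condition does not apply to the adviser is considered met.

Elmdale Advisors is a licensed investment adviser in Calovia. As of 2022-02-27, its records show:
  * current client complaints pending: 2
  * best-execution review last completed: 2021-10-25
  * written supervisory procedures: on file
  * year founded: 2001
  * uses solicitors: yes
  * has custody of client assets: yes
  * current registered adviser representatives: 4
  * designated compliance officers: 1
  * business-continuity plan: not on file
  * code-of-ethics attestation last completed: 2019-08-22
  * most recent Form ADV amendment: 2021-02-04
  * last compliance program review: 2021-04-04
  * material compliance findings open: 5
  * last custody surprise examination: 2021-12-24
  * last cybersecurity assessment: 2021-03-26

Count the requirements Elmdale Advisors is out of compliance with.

1. code-of-ethics attestation 920 days ago vs limit 730 → not met
2. custody surprise examination 65 days ago vs limit 60 → not met
3. compliance program review 329 days ago vs limit 270 → not met
4. business-continuity plan absent → not met
5. Form ADV amendment 388 days ago vs limit 365 → not met
6. condition 'uses solicitors' holds; material compliance findings open 5 > 3 → not met
7. client complaints pending 2 > 0 → not met
8. best-execution review 125 days ago vs limit 120 → not met
9. cybersecurity assessment 338 days ago vs limit 365 → met
10. condition 'has custody of client assets' holds; designated compliance officers 1 < 2 → not met
11. registered adviser representatives 4 ≥ 3 → met
12. written supervisory procedures present → met
Not met: 9 of 12

9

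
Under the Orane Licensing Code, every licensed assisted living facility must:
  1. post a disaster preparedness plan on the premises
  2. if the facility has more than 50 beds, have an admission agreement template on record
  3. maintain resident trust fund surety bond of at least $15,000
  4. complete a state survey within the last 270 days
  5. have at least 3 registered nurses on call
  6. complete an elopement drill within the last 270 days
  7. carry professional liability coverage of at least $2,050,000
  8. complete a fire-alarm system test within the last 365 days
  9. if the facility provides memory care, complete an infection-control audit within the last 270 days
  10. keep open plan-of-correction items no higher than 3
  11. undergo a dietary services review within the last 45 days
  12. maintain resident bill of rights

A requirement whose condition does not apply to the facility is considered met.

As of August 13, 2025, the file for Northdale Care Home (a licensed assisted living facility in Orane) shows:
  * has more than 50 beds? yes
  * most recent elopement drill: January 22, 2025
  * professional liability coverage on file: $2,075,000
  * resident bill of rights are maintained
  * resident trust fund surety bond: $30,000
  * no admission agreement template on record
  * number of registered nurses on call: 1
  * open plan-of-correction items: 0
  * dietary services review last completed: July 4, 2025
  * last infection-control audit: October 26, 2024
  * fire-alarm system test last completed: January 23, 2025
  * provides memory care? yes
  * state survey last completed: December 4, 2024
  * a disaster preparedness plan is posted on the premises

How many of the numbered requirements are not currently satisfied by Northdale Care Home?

3

1. disaster preparedness plan present → met
2. condition 'has more than 50 beds' holds; admission agreement template absent → not met
3. resident trust fund surety bond $30,000 ≥ $15,000 → met
4. state survey 252 days ago vs limit 270 → met
5. registered nurses on call 1 < 3 → not met
6. elopement drill 203 days ago vs limit 270 → met
7. professional liability coverage $2,075,000 ≥ $2,050,000 → met
8. fire-alarm system test 202 days ago vs limit 365 → met
9. condition 'provides memory care' holds; infection-control audit 291 days ago vs limit 270 → not met
10. open plan-of-correction items 0 ≤ 3 → met
11. dietary services review 40 days ago vs limit 45 → met
12. resident bill of rights present → met
Not met: 3 of 12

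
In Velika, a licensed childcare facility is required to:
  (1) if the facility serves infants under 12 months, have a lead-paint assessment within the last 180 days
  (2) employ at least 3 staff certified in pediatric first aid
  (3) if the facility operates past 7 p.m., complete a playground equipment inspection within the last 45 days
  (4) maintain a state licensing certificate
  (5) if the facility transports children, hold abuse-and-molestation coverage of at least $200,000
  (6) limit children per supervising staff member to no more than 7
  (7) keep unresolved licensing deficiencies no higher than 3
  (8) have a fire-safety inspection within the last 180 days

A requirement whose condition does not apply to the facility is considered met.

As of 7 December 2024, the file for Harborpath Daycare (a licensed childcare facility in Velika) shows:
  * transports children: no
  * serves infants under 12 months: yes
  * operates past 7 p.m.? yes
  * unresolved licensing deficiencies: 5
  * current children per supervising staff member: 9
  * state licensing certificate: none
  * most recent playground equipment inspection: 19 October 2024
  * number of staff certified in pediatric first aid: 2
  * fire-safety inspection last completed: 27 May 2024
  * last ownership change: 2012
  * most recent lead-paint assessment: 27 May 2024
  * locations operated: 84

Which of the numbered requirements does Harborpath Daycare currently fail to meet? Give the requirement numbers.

1, 2, 3, 4, 6, 7, 8

1. condition 'serves infants under 12 months' holds; lead-paint assessment 194 days ago vs limit 180 → not met
2. staff certified in pediatric first aid 2 < 3 → not met
3. condition 'operates past 7 p.m.' holds; playground equipment inspection 49 days ago vs limit 45 → not met
4. state licensing certificate absent → not met
5. condition 'transports children' does not hold → requirement n/a → met
6. children per supervising staff member 9 > 7 → not met
7. unresolved licensing deficiencies 5 > 3 → not met
8. fire-safety inspection 194 days ago vs limit 180 → not met
Not met: 1, 2, 3, 4, 6, 7, 8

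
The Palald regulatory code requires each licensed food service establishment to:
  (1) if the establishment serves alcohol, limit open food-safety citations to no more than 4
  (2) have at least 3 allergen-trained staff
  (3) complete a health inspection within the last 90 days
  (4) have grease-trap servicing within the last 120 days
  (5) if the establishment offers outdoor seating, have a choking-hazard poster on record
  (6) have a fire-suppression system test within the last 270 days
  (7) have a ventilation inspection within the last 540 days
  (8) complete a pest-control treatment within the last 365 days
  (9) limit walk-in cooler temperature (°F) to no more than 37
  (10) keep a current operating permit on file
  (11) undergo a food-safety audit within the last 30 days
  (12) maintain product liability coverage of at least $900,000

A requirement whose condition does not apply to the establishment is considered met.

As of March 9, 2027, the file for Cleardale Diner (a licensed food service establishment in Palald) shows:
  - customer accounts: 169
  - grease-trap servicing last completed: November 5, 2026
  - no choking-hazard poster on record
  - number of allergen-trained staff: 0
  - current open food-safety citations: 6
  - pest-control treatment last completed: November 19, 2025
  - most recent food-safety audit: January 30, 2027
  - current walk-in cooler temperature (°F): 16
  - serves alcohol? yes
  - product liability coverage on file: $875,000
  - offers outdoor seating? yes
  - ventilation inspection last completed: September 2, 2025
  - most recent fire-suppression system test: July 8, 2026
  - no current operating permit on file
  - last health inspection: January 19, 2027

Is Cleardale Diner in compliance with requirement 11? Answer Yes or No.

No

11. food-safety audit 38 days ago vs limit 30 → not met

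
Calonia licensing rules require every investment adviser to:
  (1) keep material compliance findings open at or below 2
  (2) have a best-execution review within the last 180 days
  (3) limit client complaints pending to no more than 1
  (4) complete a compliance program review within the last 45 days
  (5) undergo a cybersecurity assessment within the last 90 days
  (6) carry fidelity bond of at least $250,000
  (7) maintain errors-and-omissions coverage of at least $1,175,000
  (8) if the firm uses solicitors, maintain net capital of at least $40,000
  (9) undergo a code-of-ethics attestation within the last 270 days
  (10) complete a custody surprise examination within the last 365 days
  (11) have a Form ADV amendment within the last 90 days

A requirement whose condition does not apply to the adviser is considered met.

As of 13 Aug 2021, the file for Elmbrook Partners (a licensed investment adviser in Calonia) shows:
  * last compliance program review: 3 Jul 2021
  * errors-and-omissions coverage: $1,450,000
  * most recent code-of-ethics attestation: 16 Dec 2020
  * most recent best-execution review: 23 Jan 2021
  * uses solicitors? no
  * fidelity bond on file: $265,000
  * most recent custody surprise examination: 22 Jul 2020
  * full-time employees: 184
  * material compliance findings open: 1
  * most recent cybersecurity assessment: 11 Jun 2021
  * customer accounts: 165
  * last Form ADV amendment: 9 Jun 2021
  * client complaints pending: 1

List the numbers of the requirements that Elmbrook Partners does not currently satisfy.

2, 10

1. material compliance findings open 1 ≤ 2 → met
2. best-execution review 202 days ago vs limit 180 → not met
3. client complaints pending 1 ≤ 1 → met
4. compliance program review 41 days ago vs limit 45 → met
5. cybersecurity assessment 63 days ago vs limit 90 → met
6. fidelity bond $265,000 ≥ $250,000 → met
7. errors-and-omissions coverage $1,450,000 ≥ $1,175,000 → met
8. condition 'uses solicitors' does not hold → requirement n/a → met
9. code-of-ethics attestation 240 days ago vs limit 270 → met
10. custody surprise examination 387 days ago vs limit 365 → not met
11. Form ADV amendment 65 days ago vs limit 90 → met
Not met: 2, 10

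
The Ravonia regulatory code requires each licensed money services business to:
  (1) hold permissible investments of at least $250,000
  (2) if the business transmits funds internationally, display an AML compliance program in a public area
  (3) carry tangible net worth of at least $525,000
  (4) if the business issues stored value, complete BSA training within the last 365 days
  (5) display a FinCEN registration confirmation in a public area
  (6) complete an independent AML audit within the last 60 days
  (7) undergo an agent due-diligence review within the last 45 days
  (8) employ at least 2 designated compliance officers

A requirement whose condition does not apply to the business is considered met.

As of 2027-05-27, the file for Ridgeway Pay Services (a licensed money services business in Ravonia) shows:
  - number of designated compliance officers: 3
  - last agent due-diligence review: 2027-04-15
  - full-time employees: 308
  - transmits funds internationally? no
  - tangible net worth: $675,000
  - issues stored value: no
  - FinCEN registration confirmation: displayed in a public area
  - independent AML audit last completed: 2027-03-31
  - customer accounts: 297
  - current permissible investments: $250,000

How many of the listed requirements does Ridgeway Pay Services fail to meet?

0

1. permissible investments $250,000 ≥ $250,000 → met
2. condition 'transmits funds internationally' does not hold → requirement n/a → met
3. tangible net worth $675,000 ≥ $525,000 → met
4. condition 'issues stored value' does not hold → requirement n/a → met
5. FinCEN registration confirmation present → met
6. independent AML audit 57 days ago vs limit 60 → met
7. agent due-diligence review 42 days ago vs limit 45 → met
8. designated compliance officers 3 ≥ 2 → met
Not met: 0 of 8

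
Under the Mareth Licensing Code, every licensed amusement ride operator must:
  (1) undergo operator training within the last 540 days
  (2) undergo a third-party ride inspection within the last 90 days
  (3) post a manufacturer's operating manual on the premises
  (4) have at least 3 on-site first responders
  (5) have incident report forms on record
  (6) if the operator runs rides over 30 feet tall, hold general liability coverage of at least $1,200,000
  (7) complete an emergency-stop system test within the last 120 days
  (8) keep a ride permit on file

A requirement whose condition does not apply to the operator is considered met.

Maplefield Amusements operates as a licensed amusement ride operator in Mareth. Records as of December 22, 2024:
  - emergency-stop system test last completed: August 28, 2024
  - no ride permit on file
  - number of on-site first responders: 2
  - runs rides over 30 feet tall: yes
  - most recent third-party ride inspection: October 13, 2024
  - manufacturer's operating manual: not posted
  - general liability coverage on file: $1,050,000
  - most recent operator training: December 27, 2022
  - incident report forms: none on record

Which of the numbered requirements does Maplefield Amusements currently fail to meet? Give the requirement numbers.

1, 3, 4, 5, 6, 8

1. operator training 726 days ago vs limit 540 → not met
2. third-party ride inspection 70 days ago vs limit 90 → met
3. manufacturer's operating manual absent → not met
4. on-site first responders 2 < 3 → not met
5. incident report forms absent → not met
6. condition 'runs rides over 30 feet tall' holds; general liability coverage $1,050,000 < $1,200,000 → not met
7. emergency-stop system test 116 days ago vs limit 120 → met
8. ride permit absent → not met
Not met: 1, 3, 4, 5, 6, 8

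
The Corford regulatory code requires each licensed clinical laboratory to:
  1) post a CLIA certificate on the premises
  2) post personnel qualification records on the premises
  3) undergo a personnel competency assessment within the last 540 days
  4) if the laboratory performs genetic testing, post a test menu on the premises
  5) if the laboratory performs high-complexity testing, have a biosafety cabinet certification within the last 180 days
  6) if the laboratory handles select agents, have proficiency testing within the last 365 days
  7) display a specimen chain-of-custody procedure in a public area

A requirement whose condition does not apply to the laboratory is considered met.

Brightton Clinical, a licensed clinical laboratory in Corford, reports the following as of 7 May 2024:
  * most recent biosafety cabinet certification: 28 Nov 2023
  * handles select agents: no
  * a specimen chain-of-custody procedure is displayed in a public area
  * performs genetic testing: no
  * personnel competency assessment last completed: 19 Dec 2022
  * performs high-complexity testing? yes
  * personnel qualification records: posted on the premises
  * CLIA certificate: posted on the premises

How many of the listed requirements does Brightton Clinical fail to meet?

1. CLIA certificate present → met
2. personnel qualification records present → met
3. personnel competency assessment 505 days ago vs limit 540 → met
4. condition 'performs genetic testing' does not hold → requirement n/a → met
5. condition 'performs high-complexity testing' holds; biosafety cabinet certification 161 days ago vs limit 180 → met
6. condition 'handles select agents' does not hold → requirement n/a → met
7. specimen chain-of-custody procedure present → met
Not met: 0 of 7

0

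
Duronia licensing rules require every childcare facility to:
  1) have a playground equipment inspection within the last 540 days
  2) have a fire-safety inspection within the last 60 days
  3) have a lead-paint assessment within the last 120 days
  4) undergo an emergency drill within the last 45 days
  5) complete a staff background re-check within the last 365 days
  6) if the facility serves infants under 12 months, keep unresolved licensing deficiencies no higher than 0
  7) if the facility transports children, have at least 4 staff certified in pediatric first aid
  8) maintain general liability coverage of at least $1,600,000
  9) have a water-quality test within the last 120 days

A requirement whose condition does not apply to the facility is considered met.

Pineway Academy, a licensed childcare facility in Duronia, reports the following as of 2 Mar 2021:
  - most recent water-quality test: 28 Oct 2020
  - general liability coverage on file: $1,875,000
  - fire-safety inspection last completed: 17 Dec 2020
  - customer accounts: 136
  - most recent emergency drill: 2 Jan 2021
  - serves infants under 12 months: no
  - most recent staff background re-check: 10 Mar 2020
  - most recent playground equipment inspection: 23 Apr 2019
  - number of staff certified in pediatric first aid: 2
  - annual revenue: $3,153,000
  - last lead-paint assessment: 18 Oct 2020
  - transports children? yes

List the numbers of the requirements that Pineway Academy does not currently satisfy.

1. playground equipment inspection 679 days ago vs limit 540 → not met
2. fire-safety inspection 75 days ago vs limit 60 → not met
3. lead-paint assessment 135 days ago vs limit 120 → not met
4. emergency drill 59 days ago vs limit 45 → not met
5. staff background re-check 357 days ago vs limit 365 → met
6. condition 'serves infants under 12 months' does not hold → requirement n/a → met
7. condition 'transports children' holds; staff certified in pediatric first aid 2 < 4 → not met
8. general liability coverage $1,875,000 ≥ $1,600,000 → met
9. water-quality test 125 days ago vs limit 120 → not met
Not met: 1, 2, 3, 4, 7, 9

1, 2, 3, 4, 7, 9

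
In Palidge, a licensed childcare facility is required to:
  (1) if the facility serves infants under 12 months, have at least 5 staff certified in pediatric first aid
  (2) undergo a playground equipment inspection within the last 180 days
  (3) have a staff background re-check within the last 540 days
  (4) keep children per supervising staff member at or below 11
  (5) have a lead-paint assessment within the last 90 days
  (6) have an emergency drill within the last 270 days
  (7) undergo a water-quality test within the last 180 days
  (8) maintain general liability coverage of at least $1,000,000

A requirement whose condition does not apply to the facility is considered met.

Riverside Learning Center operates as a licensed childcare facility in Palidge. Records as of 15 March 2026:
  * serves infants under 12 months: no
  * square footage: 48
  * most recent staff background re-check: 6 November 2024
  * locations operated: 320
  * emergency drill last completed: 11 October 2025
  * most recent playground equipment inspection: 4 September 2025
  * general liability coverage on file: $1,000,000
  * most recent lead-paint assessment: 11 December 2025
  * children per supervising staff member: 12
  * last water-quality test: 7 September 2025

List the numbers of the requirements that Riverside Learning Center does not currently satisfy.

2, 4, 5, 7

1. condition 'serves infants under 12 months' does not hold → requirement n/a → met
2. playground equipment inspection 192 days ago vs limit 180 → not met
3. staff background re-check 494 days ago vs limit 540 → met
4. children per supervising staff member 12 > 11 → not met
5. lead-paint assessment 94 days ago vs limit 90 → not met
6. emergency drill 155 days ago vs limit 270 → met
7. water-quality test 189 days ago vs limit 180 → not met
8. general liability coverage $1,000,000 ≥ $1,000,000 → met
Not met: 2, 4, 5, 7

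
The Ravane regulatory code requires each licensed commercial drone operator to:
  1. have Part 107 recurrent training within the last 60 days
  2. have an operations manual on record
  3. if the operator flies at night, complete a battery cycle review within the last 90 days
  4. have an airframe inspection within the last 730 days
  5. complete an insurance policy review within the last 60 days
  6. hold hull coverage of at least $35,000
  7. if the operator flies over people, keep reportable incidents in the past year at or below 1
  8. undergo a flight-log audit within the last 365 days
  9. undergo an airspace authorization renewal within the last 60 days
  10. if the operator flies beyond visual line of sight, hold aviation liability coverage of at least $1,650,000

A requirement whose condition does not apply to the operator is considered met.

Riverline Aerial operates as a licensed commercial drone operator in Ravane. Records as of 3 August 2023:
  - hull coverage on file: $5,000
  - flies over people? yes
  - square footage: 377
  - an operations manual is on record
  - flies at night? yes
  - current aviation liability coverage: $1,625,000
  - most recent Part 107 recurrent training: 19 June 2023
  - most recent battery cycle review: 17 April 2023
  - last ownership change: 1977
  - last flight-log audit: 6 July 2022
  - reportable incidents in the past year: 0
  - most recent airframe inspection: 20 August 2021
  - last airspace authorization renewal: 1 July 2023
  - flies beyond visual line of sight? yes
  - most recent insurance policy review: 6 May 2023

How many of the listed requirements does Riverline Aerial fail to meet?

1. Part 107 recurrent training 45 days ago vs limit 60 → met
2. operations manual present → met
3. condition 'flies at night' holds; battery cycle review 108 days ago vs limit 90 → not met
4. airframe inspection 713 days ago vs limit 730 → met
5. insurance policy review 89 days ago vs limit 60 → not met
6. hull coverage $5,000 < $35,000 → not met
7. condition 'flies over people' holds; reportable incidents in the past year 0 ≤ 1 → met
8. flight-log audit 393 days ago vs limit 365 → not met
9. airspace authorization renewal 33 days ago vs limit 60 → met
10. condition 'flies beyond visual line of sight' holds; aviation liability coverage $1,625,000 < $1,650,000 → not met
Not met: 5 of 10

5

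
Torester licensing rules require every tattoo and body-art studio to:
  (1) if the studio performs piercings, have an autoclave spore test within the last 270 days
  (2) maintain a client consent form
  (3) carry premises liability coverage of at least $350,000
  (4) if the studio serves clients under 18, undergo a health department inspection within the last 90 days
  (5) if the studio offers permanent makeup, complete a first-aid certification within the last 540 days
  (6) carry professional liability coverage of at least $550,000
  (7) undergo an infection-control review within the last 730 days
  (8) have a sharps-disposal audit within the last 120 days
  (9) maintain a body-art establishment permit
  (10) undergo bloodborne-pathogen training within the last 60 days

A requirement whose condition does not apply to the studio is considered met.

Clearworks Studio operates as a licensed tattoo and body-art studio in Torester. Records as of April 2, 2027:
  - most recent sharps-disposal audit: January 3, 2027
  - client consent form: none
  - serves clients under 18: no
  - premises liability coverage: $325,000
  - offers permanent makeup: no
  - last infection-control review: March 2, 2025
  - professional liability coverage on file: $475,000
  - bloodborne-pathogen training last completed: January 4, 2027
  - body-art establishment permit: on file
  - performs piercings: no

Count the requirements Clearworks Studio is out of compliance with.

1. condition 'performs piercings' does not hold → requirement n/a → met
2. client consent form absent → not met
3. premises liability coverage $325,000 < $350,000 → not met
4. condition 'serves clients under 18' does not hold → requirement n/a → met
5. condition 'offers permanent makeup' does not hold → requirement n/a → met
6. professional liability coverage $475,000 < $550,000 → not met
7. infection-control review 761 days ago vs limit 730 → not met
8. sharps-disposal audit 89 days ago vs limit 120 → met
9. body-art establishment permit present → met
10. bloodborne-pathogen training 88 days ago vs limit 60 → not met
Not met: 5 of 10

5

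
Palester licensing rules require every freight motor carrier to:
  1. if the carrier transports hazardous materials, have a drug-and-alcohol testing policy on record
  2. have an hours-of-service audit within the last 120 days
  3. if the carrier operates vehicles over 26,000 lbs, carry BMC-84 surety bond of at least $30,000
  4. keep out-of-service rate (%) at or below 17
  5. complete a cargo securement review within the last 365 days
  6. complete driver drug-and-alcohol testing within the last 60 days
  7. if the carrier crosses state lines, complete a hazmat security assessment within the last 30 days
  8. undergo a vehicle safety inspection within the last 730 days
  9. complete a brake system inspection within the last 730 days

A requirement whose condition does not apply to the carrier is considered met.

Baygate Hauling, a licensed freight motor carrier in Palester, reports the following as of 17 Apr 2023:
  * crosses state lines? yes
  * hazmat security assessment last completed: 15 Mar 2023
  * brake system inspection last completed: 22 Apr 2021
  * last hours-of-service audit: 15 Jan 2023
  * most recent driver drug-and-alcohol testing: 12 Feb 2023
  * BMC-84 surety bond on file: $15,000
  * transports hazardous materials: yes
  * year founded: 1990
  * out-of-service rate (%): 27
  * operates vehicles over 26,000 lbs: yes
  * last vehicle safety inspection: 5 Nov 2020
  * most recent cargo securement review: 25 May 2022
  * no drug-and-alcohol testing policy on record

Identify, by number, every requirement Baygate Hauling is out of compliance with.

1, 3, 4, 6, 7, 8

1. condition 'transports hazardous materials' holds; drug-and-alcohol testing policy absent → not met
2. hours-of-service audit 92 days ago vs limit 120 → met
3. condition 'operates vehicles over 26,000 lbs' holds; BMC-84 surety bond $15,000 < $30,000 → not met
4. out-of-service rate (%) 27 > 17 → not met
5. cargo securement review 327 days ago vs limit 365 → met
6. driver drug-and-alcohol testing 64 days ago vs limit 60 → not met
7. condition 'crosses state lines' holds; hazmat security assessment 33 days ago vs limit 30 → not met
8. vehicle safety inspection 893 days ago vs limit 730 → not met
9. brake system inspection 725 days ago vs limit 730 → met
Not met: 1, 3, 4, 6, 7, 8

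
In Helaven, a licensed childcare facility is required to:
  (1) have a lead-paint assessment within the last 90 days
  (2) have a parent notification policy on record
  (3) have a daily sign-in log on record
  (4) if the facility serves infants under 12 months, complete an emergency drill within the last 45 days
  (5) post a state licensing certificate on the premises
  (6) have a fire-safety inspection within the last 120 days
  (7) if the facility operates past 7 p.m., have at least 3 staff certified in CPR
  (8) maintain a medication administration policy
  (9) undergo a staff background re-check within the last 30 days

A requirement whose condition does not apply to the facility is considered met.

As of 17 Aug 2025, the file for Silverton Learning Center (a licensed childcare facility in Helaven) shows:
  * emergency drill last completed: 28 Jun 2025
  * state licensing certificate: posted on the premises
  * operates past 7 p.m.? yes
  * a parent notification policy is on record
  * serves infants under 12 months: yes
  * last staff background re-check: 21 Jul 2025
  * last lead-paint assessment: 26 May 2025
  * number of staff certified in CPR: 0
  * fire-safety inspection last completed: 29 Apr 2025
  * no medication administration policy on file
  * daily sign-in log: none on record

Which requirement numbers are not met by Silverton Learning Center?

1. lead-paint assessment 83 days ago vs limit 90 → met
2. parent notification policy present → met
3. daily sign-in log absent → not met
4. condition 'serves infants under 12 months' holds; emergency drill 50 days ago vs limit 45 → not met
5. state licensing certificate present → met
6. fire-safety inspection 110 days ago vs limit 120 → met
7. condition 'operates past 7 p.m.' holds; staff certified in CPR 0 < 3 → not met
8. medication administration policy absent → not met
9. staff background re-check 27 days ago vs limit 30 → met
Not met: 3, 4, 7, 8

3, 4, 7, 8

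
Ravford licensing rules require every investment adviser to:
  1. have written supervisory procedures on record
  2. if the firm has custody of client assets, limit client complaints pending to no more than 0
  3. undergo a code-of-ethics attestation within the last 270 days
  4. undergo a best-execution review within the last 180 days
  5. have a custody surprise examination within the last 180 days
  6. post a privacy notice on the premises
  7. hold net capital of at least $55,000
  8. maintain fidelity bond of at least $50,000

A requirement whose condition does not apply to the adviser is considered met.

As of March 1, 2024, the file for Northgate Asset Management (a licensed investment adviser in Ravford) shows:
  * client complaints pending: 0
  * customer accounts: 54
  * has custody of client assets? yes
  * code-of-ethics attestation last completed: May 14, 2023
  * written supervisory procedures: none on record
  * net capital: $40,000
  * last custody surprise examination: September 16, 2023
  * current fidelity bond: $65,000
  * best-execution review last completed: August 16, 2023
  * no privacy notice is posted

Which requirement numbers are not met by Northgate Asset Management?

1, 3, 4, 6, 7

1. written supervisory procedures absent → not met
2. condition 'has custody of client assets' holds; client complaints pending 0 ≤ 0 → met
3. code-of-ethics attestation 292 days ago vs limit 270 → not met
4. best-execution review 198 days ago vs limit 180 → not met
5. custody surprise examination 167 days ago vs limit 180 → met
6. privacy notice absent → not met
7. net capital $40,000 < $55,000 → not met
8. fidelity bond $65,000 ≥ $50,000 → met
Not met: 1, 3, 4, 6, 7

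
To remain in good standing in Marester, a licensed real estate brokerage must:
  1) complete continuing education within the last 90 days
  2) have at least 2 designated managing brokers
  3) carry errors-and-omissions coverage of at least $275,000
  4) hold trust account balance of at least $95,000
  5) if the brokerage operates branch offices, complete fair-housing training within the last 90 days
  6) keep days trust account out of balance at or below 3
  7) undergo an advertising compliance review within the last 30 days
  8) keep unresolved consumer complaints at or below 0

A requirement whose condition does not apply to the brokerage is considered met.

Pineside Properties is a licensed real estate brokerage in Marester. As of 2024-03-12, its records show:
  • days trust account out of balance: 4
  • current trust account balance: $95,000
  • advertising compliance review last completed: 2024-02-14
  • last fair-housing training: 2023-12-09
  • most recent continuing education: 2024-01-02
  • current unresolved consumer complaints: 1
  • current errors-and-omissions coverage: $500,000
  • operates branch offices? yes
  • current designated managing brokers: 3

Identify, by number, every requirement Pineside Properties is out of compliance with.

5, 6, 8

1. continuing education 70 days ago vs limit 90 → met
2. designated managing brokers 3 ≥ 2 → met
3. errors-and-omissions coverage $500,000 ≥ $275,000 → met
4. trust account balance $95,000 ≥ $95,000 → met
5. condition 'operates branch offices' holds; fair-housing training 94 days ago vs limit 90 → not met
6. days trust account out of balance 4 > 3 → not met
7. advertising compliance review 27 days ago vs limit 30 → met
8. unresolved consumer complaints 1 > 0 → not met
Not met: 5, 6, 8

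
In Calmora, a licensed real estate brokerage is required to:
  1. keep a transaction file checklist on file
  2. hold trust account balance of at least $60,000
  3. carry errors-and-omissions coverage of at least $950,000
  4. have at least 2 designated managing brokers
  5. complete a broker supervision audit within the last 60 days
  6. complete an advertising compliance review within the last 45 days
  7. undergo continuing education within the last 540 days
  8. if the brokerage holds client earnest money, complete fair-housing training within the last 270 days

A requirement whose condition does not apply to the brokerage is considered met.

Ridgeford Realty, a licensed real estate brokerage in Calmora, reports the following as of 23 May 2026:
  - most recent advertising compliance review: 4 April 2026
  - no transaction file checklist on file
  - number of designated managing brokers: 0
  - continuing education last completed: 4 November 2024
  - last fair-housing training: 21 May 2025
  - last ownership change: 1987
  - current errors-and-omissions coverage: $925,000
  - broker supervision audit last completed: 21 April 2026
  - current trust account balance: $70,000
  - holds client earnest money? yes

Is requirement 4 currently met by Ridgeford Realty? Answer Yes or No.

4. designated managing brokers 0 < 2 → not met

No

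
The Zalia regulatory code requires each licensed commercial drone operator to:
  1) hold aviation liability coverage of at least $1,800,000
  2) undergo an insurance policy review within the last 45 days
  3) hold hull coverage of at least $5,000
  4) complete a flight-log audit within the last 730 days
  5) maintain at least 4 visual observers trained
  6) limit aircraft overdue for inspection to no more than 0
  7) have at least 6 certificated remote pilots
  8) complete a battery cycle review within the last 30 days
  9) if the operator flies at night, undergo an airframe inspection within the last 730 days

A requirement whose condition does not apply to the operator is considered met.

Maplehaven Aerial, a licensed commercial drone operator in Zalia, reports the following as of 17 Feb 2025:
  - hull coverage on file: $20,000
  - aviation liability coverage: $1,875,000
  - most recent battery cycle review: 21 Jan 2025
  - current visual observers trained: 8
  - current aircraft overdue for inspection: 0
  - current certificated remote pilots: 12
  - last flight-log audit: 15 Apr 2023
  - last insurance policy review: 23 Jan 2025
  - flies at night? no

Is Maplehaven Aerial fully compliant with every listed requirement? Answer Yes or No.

Yes

1. aviation liability coverage $1,875,000 ≥ $1,800,000 → met
2. insurance policy review 25 days ago vs limit 45 → met
3. hull coverage $20,000 ≥ $5,000 → met
4. flight-log audit 674 days ago vs limit 730 → met
5. visual observers trained 8 ≥ 4 → met
6. aircraft overdue for inspection 0 ≤ 0 → met
7. certificated remote pilots 12 ≥ 6 → met
8. battery cycle review 27 days ago vs limit 30 → met
9. condition 'flies at night' does not hold → requirement n/a → met
All met.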